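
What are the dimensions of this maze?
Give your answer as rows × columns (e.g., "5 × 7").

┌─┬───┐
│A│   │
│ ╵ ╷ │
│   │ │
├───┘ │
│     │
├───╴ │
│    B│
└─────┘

Counting the maze dimensions:
Rows (vertical): 4
Columns (horizontal): 3
Dimensions: 4 × 3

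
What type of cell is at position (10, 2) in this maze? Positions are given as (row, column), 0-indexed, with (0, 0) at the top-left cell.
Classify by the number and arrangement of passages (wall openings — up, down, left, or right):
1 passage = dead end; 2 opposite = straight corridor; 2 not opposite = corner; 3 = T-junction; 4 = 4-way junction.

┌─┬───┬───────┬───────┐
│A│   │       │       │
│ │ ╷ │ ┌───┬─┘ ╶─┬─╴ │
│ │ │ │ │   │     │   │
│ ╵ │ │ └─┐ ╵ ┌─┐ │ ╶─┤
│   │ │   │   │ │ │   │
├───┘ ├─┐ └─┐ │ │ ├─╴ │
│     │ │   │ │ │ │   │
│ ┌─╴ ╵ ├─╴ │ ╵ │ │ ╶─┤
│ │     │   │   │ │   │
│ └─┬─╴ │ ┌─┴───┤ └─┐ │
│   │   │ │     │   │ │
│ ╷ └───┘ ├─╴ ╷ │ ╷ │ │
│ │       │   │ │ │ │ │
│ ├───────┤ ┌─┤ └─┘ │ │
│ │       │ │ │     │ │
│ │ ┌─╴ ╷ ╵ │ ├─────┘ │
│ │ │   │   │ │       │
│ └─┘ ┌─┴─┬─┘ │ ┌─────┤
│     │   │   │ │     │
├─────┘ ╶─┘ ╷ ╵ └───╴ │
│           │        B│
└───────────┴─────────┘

Checking cell at (10, 2):
Number of passages: 2
Cell type: straight corridor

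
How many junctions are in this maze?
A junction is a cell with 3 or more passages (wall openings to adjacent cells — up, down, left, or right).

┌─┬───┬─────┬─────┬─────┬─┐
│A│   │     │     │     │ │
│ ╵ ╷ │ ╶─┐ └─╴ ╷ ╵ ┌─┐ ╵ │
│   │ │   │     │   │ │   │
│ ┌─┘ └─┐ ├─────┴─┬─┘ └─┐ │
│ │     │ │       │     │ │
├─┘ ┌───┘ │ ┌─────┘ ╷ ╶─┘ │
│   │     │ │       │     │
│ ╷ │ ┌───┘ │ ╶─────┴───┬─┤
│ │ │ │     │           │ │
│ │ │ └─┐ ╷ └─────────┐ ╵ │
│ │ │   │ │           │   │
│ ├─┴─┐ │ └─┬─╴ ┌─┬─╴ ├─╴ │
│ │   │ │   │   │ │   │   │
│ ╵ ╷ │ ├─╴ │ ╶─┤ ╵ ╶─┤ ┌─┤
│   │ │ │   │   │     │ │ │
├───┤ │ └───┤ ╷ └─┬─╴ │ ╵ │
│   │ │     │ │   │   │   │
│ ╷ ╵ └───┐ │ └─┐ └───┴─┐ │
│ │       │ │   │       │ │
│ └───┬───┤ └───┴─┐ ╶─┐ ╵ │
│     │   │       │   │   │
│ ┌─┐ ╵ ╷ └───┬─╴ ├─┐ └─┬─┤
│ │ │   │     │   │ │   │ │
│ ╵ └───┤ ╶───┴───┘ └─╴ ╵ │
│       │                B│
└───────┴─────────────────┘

Checking each cell for number of passages:

Junctions found (3+ passages):
  (0, 7): 3 passages
  (1, 0): 3 passages
  (1, 12): 3 passages
  (2, 2): 3 passages
  (2, 10): 4 passages
  (3, 1): 3 passages
  (4, 4): 3 passages
  (4, 5): 3 passages
  (5, 7): 3 passages
  (5, 12): 3 passages
  (7, 6): 3 passages
  (7, 9): 3 passages
  (8, 12): 3 passages
  (9, 2): 3 passages
  (9, 9): 3 passages
  (10, 0): 3 passages
  (11, 4): 3 passages
  (12, 1): 3 passages
  (12, 9): 3 passages
  (12, 11): 3 passages
Total junctions: 20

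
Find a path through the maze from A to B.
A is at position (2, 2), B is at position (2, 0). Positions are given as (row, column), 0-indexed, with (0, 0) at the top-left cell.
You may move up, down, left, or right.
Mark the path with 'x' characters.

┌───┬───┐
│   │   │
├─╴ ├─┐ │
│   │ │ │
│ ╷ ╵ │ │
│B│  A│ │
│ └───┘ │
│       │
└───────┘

Finding the shortest path from (2, 2) to (2, 0):
Path length: 4 steps
Directions: left → up → left → down

Solution:

┌───┬───┐
│   │   │
├─╴ ├─┐ │
│x x│ │ │
│ ╷ ╵ │ │
│B│x A│ │
│ └───┘ │
│       │
└───────┘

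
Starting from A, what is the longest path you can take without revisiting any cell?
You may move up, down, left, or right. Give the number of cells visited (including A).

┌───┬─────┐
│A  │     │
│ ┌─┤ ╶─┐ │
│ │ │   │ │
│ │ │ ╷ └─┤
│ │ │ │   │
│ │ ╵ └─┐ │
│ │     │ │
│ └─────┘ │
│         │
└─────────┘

Finding longest simple path using DFS:
Start: (0, 0)
Longest path visits 19 cells
Path: A → down → down → down → down → right → right → right → right → up → up → left → up → left → down → down → left → up → up

Solution:

┌───┬─────┐
│A  │     │
│ ┌─┤ ╶─┐ │
│↓│B│↓ ↰│ │
│ │ │ ╷ └─┤
│↓│↑│↓│↑ ↰│
│ │ ╵ └─┐ │
│↓│↑ ↲  │↑│
│ └─────┘ │
│↳ → → → ↑│
└─────────┘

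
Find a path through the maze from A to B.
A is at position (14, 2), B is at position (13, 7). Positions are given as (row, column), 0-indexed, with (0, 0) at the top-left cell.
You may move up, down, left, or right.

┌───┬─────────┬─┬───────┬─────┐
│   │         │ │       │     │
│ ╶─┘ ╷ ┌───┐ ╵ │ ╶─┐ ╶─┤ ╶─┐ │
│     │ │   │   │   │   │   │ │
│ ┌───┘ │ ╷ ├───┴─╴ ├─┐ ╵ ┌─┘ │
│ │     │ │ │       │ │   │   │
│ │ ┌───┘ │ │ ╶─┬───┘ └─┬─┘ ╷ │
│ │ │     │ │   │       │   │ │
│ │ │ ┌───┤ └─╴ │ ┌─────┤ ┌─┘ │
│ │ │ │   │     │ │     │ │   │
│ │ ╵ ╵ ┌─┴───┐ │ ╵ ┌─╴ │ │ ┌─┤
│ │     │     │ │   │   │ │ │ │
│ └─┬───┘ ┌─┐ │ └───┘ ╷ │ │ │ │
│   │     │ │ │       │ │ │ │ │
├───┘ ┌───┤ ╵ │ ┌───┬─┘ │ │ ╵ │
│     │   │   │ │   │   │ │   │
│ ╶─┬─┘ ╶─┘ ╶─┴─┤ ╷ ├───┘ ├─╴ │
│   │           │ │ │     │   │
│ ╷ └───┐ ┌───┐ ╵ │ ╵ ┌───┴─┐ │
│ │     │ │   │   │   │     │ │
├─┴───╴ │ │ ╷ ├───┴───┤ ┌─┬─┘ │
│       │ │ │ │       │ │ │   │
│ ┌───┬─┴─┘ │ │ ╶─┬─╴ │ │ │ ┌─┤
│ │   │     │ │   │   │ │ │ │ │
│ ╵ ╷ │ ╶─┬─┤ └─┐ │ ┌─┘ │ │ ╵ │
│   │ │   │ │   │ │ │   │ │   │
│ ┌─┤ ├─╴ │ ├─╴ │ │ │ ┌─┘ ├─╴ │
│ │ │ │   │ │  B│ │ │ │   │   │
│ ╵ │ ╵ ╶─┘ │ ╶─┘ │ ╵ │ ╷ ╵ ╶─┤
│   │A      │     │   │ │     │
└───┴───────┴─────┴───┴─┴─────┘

Finding the shortest path from (14, 2) to (13, 7):
Path length: 16 steps
Directions: right → up → right → up → left → up → right → right → up → up → right → down → down → down → right → down

Solution:

┌───┬─────────┬─┬───────┬─────┐
│   │         │ │       │     │
│ ╶─┘ ╷ ┌───┐ ╵ │ ╶─┐ ╶─┤ ╶─┐ │
│     │ │   │   │   │   │   │ │
│ ┌───┘ │ ╷ ├───┴─╴ ├─┐ ╵ ┌─┘ │
│ │     │ │ │       │ │   │   │
│ │ ┌───┘ │ │ ╶─┬───┘ └─┬─┘ ╷ │
│ │ │     │ │   │       │   │ │
│ │ │ ┌───┤ └─╴ │ ┌─────┤ ┌─┘ │
│ │ │ │   │     │ │     │ │   │
│ │ ╵ ╵ ┌─┴───┐ │ ╵ ┌─╴ │ │ ┌─┤
│ │     │     │ │   │   │ │ │ │
│ └─┬───┘ ┌─┐ │ └───┘ ╷ │ │ │ │
│   │     │ │ │       │ │ │ │ │
├───┘ ┌───┤ ╵ │ ┌───┬─┘ │ │ ╵ │
│     │   │   │ │   │   │ │   │
│ ╶─┬─┘ ╶─┘ ╶─┴─┤ ╷ ├───┘ ├─╴ │
│   │           │ │ │     │   │
│ ╷ └───┐ ┌───┐ ╵ │ ╵ ┌───┴─┐ │
│ │     │ │↱ ↓│   │   │     │ │
├─┴───╴ │ │ ╷ ├───┴───┤ ┌─┬─┘ │
│       │ │↑│↓│       │ │ │   │
│ ┌───┬─┴─┘ │ │ ╶─┬─╴ │ │ │ ┌─┤
│ │   │↱ → ↑│↓│   │   │ │ │ │ │
│ ╵ ╷ │ ╶─┬─┤ └─┐ │ ┌─┘ │ │ ╵ │
│   │ │↑ ↰│ │↳ ↓│ │ │   │ │   │
│ ┌─┤ ├─╴ │ ├─╴ │ │ │ ┌─┘ ├─╴ │
│ │ │ │↱ ↑│ │  B│ │ │ │   │   │
│ ╵ │ ╵ ╶─┘ │ ╶─┘ │ ╵ │ ╷ ╵ ╶─┤
│   │A ↑    │     │   │ │     │
└───┴───────┴─────┴───┴─┴─────┘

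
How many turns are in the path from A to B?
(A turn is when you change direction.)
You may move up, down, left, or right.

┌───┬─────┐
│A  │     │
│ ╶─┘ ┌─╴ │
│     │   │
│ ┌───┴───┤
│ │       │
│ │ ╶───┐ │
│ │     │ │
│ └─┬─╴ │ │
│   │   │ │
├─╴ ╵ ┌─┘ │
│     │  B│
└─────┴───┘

Directions: down, down, down, down, right, down, right, up, right, up, left, left, up, right, right, right, down, down, down
Number of turns: 10

Solution:

┌───┬─────┐
│A  │     │
│ ╶─┘ ┌─╴ │
│↓    │   │
│ ┌───┴───┤
│↓│↱ → → ↓│
│ │ ╶───┐ │
│↓│↑ ← ↰│↓│
│ └─┬─╴ │ │
│↳ ↓│↱ ↑│↓│
├─╴ ╵ ┌─┘ │
│  ↳ ↑│  B│
└─────┴───┘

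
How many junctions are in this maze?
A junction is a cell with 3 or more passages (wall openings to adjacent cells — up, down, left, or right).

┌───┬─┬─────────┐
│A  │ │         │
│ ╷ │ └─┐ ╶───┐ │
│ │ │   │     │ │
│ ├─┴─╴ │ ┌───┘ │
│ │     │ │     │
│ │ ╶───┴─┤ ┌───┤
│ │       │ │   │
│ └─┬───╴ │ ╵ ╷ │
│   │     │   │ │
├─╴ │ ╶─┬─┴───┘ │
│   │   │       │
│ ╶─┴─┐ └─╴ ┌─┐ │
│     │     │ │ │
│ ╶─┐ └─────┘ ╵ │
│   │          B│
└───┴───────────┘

Checking each cell for number of passages:

Junctions found (3+ passages):
  (0, 4): 3 passages
  (1, 4): 3 passages
  (5, 5): 3 passages
  (5, 7): 3 passages
  (6, 0): 3 passages
  (7, 6): 3 passages
Total junctions: 6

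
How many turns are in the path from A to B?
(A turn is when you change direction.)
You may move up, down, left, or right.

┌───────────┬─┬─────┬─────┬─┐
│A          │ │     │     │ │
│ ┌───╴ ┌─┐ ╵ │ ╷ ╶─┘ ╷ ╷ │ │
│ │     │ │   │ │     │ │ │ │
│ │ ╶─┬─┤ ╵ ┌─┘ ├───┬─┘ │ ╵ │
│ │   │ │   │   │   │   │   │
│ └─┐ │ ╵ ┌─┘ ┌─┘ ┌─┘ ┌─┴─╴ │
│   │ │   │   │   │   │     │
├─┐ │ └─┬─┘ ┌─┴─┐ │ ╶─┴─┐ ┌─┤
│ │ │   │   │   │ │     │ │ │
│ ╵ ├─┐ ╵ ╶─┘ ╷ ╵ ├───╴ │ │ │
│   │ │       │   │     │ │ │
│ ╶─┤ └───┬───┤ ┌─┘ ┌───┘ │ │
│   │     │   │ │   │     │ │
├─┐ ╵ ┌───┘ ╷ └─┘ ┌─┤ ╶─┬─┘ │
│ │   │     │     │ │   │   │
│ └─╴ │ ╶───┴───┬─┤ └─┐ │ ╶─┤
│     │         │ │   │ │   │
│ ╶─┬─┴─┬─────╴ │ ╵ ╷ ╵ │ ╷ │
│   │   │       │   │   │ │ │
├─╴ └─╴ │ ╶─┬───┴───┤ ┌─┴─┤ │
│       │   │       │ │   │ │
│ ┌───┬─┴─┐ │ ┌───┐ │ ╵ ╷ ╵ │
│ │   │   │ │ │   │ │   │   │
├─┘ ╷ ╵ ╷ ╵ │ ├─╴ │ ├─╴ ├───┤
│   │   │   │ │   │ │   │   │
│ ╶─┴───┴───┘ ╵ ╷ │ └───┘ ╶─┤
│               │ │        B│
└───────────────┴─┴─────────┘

Directions: right, right, right, down, left, left, down, right, down, down, right, down, right, up, right, up, right, up, right, up, up, right, down, right, right, up, right, down, down, left, down, left, down, right, right, down, left, left, down, left, down, left, left, up, left, down, left, left, down, right, right, right, right, down, left, left, left, down, right, down, down, left, up, left, down, left, up, left, down, left, down, right, right, right, right, right, right, up, up, up, right, right, right, down, down, down, right, right, right, right
Number of turns: 58

Solution:

┌───────────┬─┬─────┬─────┬─┐
│A → → ↓    │ │↱ ↓  │↱ ↓  │ │
│ ┌───╴ ┌─┐ ╵ │ ╷ ╶─┘ ╷ ╷ │ │
│ │↓ ← ↲│ │   │↑│↳ → ↑│↓│ │ │
│ │ ╶─┬─┤ ╵ ┌─┘ ├───┬─┘ │ ╵ │
│ │↳ ↓│ │   │↱ ↑│   │↓ ↲│   │
│ └─┐ │ ╵ ┌─┘ ┌─┘ ┌─┘ ┌─┴─╴ │
│   │↓│   │↱ ↑│   │↓ ↲│     │
├─┐ │ └─┬─┘ ┌─┴─┐ │ ╶─┴─┐ ┌─┤
│ │ │↳ ↓│↱ ↑│   │ │↳ → ↓│ │ │
│ ╵ ├─┐ ╵ ╶─┘ ╷ ╵ ├───╴ │ │ │
│   │ │↳ ↑    │   │↓ ← ↲│ │ │
│ ╶─┤ └───┬───┤ ┌─┘ ┌───┘ │ │
│   │     │↓ ↰│ │↓ ↲│     │ │
├─┐ ╵ ┌───┘ ╷ └─┘ ┌─┤ ╶─┬─┘ │
│ │   │↓ ← ↲│↑ ← ↲│ │   │   │
│ └─╴ │ ╶───┴───┬─┤ └─┐ │ ╶─┤
│     │↳ → → → ↓│ │   │ │   │
│ ╶─┬─┴─┬─────╴ │ ╵ ╷ ╵ │ ╷ │
│   │   │↓ ← ← ↲│   │   │ │ │
├─╴ └─╴ │ ╶─┬───┴───┤ ┌─┴─┤ │
│       │↳ ↓│↱ → → ↓│ │   │ │
│ ┌───┬─┴─┐ │ ┌───┐ │ ╵ ╷ ╵ │
│ │↓ ↰│↓ ↰│↓│↑│   │↓│   │   │
├─┘ ╷ ╵ ╷ ╵ │ ├─╴ │ ├─╴ ├───┤
│↓ ↲│↑ ↲│↑ ↲│↑│   │↓│   │   │
│ ╶─┴───┴───┘ ╵ ╷ │ └───┘ ╶─┤
│↳ → → → → → ↑  │ │↳ → → → B│
└───────────────┴─┴─────────┘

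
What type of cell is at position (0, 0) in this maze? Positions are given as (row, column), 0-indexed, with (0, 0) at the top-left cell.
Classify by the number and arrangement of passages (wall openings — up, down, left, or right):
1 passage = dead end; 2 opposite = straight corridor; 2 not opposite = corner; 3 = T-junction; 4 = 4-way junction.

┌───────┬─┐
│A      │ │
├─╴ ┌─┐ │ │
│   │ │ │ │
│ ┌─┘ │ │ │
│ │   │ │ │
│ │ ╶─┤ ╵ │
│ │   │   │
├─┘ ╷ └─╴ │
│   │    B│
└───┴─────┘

Checking cell at (0, 0):
Number of passages: 1
Cell type: dead end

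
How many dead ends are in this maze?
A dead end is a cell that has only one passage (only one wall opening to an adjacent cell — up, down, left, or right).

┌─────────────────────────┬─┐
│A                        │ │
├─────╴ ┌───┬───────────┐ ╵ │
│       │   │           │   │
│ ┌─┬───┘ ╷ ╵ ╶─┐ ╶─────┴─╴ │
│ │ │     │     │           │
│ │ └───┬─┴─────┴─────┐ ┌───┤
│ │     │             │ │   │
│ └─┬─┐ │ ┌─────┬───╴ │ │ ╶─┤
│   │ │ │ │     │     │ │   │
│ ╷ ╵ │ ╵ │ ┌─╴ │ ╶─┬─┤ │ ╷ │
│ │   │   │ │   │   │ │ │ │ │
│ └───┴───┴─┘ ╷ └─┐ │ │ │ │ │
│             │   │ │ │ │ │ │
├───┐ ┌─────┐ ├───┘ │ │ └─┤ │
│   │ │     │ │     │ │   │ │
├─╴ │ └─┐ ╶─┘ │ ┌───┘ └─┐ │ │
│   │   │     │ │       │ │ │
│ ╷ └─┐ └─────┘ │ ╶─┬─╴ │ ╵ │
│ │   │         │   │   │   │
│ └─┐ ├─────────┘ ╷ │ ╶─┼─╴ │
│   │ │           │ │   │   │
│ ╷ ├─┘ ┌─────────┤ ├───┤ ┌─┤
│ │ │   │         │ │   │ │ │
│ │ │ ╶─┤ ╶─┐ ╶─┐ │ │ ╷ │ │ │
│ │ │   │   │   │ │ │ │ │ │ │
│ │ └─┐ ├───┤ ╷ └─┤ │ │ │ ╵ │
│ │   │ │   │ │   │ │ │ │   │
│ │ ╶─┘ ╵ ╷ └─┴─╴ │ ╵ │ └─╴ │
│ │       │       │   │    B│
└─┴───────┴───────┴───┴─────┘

Checking each cell for number of passages:

Dead ends found at positions:
  (0, 0)
  (0, 13)
  (1, 11)
  (2, 1)
  (2, 2)
  (2, 7)
  (3, 13)
  (4, 2)
  (5, 5)
  (5, 10)
  (6, 8)
  (6, 12)
  (7, 0)
  (7, 3)
  (7, 5)
  (10, 2)
  (10, 11)
  (11, 13)
  (12, 5)
  (12, 8)
  (13, 2)
  (13, 6)
  (14, 0)
Total dead ends: 23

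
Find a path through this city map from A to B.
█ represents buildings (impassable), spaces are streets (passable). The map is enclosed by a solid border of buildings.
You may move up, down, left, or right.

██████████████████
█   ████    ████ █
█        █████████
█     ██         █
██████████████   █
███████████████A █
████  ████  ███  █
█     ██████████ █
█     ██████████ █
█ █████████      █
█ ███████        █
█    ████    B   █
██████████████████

Finding the shortest path from A to B:
Movement: cardinal only
Path length: 10 steps
Directions: down → right → down → down → down → down → down → left → left → left

Solution:

██████████████████
█   ████    ████ █
█        █████████
█     ██         █
██████████████   █
███████████████A █
████  ████  ███↳↓█
█     ██████████↓█
█     ██████████↓█
█ █████████     ↓█
█ ███████       ↓█
█    ████    B←←↲█
██████████████████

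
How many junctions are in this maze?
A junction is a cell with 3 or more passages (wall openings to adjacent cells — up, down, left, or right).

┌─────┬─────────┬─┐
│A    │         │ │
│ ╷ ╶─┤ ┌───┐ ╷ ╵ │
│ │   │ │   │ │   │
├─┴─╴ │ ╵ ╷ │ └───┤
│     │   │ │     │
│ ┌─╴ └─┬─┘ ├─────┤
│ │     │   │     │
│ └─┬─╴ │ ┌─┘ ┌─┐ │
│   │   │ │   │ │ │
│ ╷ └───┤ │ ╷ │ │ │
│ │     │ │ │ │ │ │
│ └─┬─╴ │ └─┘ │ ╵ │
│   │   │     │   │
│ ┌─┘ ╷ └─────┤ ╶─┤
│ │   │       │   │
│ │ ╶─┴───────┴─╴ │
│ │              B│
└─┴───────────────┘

Checking each cell for number of passages:

Junctions found (3+ passages):
  (0, 1): 3 passages
  (0, 6): 3 passages
  (2, 2): 3 passages
  (3, 2): 3 passages
  (4, 0): 3 passages
  (4, 6): 3 passages
  (6, 0): 3 passages
  (6, 3): 3 passages
  (6, 7): 3 passages
Total junctions: 9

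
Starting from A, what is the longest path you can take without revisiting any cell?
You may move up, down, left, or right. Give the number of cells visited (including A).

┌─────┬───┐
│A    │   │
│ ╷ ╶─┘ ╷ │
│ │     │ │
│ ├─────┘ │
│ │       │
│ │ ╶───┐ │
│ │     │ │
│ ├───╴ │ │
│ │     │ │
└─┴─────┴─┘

Finding longest simple path using DFS:
Start: (0, 0)
Longest path visits 18 cells
Path: A → right → down → right → right → up → right → down → down → left → left → left → down → right → right → down → left → left

Solution:

┌─────┬───┐
│A ↓  │↱ ↓│
│ ╷ ╶─┘ ╷ │
│ │↳ → ↑│↓│
│ ├─────┘ │
│ │↓ ← ← ↲│
│ │ ╶───┐ │
│ │↳ → ↓│ │
│ ├───╴ │ │
│ │B ← ↲│ │
└─┴─────┴─┘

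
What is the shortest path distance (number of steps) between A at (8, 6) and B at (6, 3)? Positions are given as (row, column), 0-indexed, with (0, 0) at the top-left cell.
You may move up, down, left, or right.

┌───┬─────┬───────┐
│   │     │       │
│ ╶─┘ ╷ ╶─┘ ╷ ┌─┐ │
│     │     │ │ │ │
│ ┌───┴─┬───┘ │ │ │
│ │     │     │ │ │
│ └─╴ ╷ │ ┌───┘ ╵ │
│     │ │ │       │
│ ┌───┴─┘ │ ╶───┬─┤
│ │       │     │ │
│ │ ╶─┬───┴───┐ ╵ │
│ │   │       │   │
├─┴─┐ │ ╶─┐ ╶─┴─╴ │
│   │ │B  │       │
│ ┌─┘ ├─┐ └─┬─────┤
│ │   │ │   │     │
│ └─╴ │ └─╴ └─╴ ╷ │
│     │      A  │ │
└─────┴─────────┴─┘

Finding path from (8, 6) to (6, 3):
Path: (8,6) → (8,5) → (7,5) → (7,4) → (6,4) → (6,3)
Distance: 5 steps

Solution:

┌───┬─────┬───────┐
│   │     │       │
│ ╶─┘ ╷ ╶─┘ ╷ ┌─┐ │
│     │     │ │ │ │
│ ┌───┴─┬───┘ │ │ │
│ │     │     │ │ │
│ └─╴ ╷ │ ┌───┘ ╵ │
│     │ │ │       │
│ ┌───┴─┘ │ ╶───┬─┤
│ │       │     │ │
│ │ ╶─┬───┴───┐ ╵ │
│ │   │       │   │
├─┴─┐ │ ╶─┐ ╶─┴─╴ │
│   │ │B ↰│       │
│ ┌─┘ ├─┐ └─┬─────┤
│ │   │ │↑ ↰│     │
│ └─╴ │ └─╴ └─╴ ╷ │
│     │    ↑ A  │ │
└─────┴─────────┴─┘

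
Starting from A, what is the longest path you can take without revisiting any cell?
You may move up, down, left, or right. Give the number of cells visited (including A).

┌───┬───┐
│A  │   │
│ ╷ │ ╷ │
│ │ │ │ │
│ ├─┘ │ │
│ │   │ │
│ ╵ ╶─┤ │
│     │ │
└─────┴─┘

Finding longest simple path using DFS:
Start: (0, 0)
Longest path visits 13 cells
Path: A → down → down → down → right → up → right → up → up → right → down → down → down

Solution:

┌───┬───┐
│A  │↱ ↓│
│ ╷ │ ╷ │
│↓│ │↑│↓│
│ ├─┘ │ │
│↓│↱ ↑│↓│
│ ╵ ╶─┤ │
│↳ ↑  │B│
└─────┴─┘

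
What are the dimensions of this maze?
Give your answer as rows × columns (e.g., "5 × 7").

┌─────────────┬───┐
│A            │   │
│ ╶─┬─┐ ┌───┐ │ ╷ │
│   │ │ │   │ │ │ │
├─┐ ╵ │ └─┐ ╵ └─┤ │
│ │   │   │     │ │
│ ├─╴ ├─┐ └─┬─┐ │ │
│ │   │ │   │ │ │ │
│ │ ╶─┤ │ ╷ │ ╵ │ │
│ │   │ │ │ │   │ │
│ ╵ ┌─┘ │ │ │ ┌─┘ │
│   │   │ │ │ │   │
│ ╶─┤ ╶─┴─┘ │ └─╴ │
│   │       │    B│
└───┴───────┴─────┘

Counting the maze dimensions:
Rows (vertical): 7
Columns (horizontal): 9
Dimensions: 7 × 9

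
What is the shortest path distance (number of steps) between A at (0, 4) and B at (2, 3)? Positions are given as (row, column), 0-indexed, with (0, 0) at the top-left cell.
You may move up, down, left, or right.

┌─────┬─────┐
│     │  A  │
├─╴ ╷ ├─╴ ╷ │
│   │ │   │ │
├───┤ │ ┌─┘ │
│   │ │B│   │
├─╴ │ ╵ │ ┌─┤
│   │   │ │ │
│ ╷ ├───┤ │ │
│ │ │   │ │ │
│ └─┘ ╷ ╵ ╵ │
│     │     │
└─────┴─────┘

Finding path from (0, 4) to (2, 3):
Path: (0,4) → (1,4) → (1,3) → (2,3)
Distance: 3 steps

Solution:

┌─────┬─────┐
│     │  A  │
├─╴ ╷ ├─╴ ╷ │
│   │ │↓ ↲│ │
├───┤ │ ┌─┘ │
│   │ │B│   │
├─╴ │ ╵ │ ┌─┤
│   │   │ │ │
│ ╷ ├───┤ │ │
│ │ │   │ │ │
│ └─┘ ╷ ╵ ╵ │
│     │     │
└─────┴─────┘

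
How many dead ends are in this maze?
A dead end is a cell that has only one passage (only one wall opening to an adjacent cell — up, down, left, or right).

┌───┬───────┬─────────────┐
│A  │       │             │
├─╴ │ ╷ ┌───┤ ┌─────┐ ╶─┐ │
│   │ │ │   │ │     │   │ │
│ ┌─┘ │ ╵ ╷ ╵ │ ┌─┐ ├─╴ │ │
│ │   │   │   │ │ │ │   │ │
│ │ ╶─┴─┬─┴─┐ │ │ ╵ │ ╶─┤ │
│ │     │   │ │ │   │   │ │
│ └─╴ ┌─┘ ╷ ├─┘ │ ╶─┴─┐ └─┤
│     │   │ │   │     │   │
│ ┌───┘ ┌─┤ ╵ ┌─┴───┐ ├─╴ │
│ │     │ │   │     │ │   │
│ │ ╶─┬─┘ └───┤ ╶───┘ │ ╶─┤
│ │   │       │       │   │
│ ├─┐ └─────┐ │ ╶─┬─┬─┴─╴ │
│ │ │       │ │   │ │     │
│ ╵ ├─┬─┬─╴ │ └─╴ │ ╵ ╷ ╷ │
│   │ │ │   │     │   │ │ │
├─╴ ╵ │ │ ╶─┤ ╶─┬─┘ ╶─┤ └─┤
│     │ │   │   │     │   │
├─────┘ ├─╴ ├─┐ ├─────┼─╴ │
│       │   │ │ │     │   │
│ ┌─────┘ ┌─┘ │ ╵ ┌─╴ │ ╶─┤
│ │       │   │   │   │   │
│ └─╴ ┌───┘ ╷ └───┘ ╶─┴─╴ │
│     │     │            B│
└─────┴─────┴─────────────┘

Checking each cell for number of passages:

Dead ends found at positions:
  (0, 0)
  (0, 5)
  (2, 8)
  (3, 3)
  (3, 6)
  (3, 12)
  (5, 4)
  (5, 9)
  (6, 3)
  (7, 1)
  (7, 9)
  (8, 2)
  (8, 3)
  (8, 12)
  (9, 0)
  (9, 8)
  (9, 10)
  (10, 6)
  (11, 1)
  (12, 3)
Total dead ends: 20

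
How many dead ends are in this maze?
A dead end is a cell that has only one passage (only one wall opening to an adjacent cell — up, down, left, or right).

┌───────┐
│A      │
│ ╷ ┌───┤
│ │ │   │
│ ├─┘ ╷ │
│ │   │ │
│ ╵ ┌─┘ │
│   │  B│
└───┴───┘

Checking each cell for number of passages:

Dead ends found at positions:
  (0, 3)
  (1, 1)
  (3, 2)
Total dead ends: 3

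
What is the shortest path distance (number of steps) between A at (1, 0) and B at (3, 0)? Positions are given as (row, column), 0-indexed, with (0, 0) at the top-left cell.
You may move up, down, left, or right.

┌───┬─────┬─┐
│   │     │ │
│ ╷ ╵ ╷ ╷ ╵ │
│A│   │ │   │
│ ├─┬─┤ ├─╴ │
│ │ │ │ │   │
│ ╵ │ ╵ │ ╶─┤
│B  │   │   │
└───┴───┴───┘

Finding path from (1, 0) to (3, 0):
Path: (1,0) → (2,0) → (3,0)
Distance: 2 steps

Solution:

┌───┬─────┬─┐
│   │     │ │
│ ╷ ╵ ╷ ╷ ╵ │
│A│   │ │   │
│ ├─┬─┤ ├─╴ │
│↓│ │ │ │   │
│ ╵ │ ╵ │ ╶─┤
│B  │   │   │
└───┴───┴───┘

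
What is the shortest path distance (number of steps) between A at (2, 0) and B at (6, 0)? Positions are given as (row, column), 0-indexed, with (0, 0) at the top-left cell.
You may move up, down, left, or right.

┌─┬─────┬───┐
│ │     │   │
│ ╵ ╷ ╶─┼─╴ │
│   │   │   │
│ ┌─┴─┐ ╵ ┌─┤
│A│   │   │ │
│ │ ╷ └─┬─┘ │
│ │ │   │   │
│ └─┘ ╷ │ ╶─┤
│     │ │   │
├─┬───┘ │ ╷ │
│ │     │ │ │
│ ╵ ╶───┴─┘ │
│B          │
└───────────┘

Finding path from (2, 0) to (6, 0):
Path: (2,0) → (3,0) → (4,0) → (4,1) → (4,2) → (3,2) → (3,3) → (4,3) → (5,3) → (5,2) → (5,1) → (6,1) → (6,0)
Distance: 12 steps

Solution:

┌─┬─────┬───┐
│ │     │   │
│ ╵ ╷ ╶─┼─╴ │
│   │   │   │
│ ┌─┴─┐ ╵ ┌─┤
│A│   │   │ │
│ │ ╷ └─┬─┘ │
│↓│ │↱ ↓│   │
│ └─┘ ╷ │ ╶─┤
│↳ → ↑│↓│   │
├─┬───┘ │ ╷ │
│ │↓ ← ↲│ │ │
│ ╵ ╶───┴─┘ │
│B ↲        │
└───────────┘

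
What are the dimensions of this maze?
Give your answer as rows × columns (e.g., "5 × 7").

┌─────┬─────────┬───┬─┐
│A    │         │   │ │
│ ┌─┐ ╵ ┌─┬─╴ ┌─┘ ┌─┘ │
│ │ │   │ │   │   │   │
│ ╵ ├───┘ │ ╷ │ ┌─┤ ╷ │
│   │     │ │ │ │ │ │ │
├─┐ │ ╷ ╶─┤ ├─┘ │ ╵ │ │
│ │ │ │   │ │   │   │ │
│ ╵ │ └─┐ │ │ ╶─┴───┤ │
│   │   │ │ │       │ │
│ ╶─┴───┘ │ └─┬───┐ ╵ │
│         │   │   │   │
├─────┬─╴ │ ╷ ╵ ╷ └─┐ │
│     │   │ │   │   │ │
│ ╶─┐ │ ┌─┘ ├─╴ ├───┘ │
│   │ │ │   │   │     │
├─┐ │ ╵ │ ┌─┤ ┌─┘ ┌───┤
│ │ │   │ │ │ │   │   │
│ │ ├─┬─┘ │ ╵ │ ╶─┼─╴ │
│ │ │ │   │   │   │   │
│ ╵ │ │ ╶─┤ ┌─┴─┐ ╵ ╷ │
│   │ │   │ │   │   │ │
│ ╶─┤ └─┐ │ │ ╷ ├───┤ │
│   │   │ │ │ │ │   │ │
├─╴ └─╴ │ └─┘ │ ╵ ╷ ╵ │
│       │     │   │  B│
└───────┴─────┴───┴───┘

Counting the maze dimensions:
Rows (vertical): 13
Columns (horizontal): 11
Dimensions: 13 × 11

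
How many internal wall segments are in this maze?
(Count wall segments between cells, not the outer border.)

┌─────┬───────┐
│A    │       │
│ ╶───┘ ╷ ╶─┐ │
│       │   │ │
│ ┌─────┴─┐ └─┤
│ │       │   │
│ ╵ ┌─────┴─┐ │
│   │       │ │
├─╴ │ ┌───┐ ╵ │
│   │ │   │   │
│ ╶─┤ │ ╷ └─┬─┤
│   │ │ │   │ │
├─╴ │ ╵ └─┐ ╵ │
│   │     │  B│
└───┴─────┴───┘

Counting internal wall segments:
Total internal walls: 36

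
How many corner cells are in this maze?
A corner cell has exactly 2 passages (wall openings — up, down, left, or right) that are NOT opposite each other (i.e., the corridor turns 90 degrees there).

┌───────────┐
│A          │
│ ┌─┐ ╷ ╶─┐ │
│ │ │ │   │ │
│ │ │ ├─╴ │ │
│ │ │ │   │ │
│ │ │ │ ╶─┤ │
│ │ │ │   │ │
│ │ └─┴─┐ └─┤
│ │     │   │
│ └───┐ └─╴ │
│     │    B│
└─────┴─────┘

Counting corner cells (2 non-opposite passages):
Total corners: 15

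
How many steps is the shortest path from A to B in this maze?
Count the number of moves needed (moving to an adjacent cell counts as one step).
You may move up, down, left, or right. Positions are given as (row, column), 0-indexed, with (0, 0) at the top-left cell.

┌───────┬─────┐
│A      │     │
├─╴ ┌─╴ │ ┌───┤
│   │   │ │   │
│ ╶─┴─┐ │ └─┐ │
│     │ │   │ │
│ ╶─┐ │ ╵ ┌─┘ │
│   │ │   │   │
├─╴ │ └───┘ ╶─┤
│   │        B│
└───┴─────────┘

Using BFS to find shortest path:
Start: (0, 0), End: (4, 6)
Path found:
(0,0) → (0,1) → (1,1) → (1,0) → (2,0) → (2,1) → (2,2) → (3,2) → (4,2) → (4,3) → (4,4) → (4,5) → (4,6)
Number of steps: 12

Solution:

┌───────┬─────┐
│A ↓    │     │
├─╴ ┌─╴ │ ┌───┤
│↓ ↲│   │ │   │
│ ╶─┴─┐ │ └─┐ │
│↳ → ↓│ │   │ │
│ ╶─┐ │ ╵ ┌─┘ │
│   │↓│   │   │
├─╴ │ └───┘ ╶─┤
│   │↳ → → → B│
└───┴─────────┘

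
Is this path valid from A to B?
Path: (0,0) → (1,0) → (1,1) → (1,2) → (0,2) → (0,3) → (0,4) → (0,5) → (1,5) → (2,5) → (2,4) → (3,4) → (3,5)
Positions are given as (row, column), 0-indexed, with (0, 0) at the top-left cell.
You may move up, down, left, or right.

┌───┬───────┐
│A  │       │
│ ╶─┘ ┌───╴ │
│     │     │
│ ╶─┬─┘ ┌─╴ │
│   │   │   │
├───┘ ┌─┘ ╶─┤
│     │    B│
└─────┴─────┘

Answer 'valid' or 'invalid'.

Checking path validity:
Result: All consecutive moves are passable.

valid

Correct solution:

┌───┬───────┐
│A  │↱ → → ↓│
│ ╶─┘ ┌───╴ │
│↳ → ↑│    ↓│
│ ╶─┬─┘ ┌─╴ │
│   │   │↓ ↲│
├───┘ ┌─┘ ╶─┤
│     │  ↳ B│
└─────┴─────┘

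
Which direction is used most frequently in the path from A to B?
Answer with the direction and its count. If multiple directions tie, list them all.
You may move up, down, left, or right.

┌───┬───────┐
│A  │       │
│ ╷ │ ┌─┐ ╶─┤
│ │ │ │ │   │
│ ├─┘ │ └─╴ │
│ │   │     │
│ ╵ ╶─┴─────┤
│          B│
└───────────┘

Directions: down, down, down, right, right, right, right, right
Counts: {'down': 3, 'right': 5}
Most common: right (5 times)

Solution:

┌───┬───────┐
│A  │       │
│ ╷ │ ┌─┐ ╶─┤
│↓│ │ │ │   │
│ ├─┘ │ └─╴ │
│↓│   │     │
│ ╵ ╶─┴─────┤
│↳ → → → → B│
└───────────┘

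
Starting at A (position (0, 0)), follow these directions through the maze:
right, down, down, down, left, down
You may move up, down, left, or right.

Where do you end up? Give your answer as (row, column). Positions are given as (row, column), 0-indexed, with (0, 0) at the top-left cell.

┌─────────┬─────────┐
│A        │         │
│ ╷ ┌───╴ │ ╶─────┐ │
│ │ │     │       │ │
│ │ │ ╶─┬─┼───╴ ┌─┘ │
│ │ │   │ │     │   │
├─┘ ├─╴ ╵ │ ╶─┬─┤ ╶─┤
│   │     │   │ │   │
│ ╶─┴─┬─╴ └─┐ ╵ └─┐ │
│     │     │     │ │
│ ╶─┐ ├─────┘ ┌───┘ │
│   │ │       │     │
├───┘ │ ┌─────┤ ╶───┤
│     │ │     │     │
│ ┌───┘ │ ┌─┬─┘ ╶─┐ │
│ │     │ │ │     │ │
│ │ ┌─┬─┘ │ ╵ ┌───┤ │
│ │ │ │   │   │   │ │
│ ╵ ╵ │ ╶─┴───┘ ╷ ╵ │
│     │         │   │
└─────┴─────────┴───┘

Following directions step by step:
Start: (0, 0)
  right: (0, 0) → (0, 1)
  down: (0, 1) → (1, 1)
  down: (1, 1) → (2, 1)
  down: (2, 1) → (3, 1)
  left: (3, 1) → (3, 0)
  down: (3, 0) → (4, 0)
Final position: (4, 0)

Path taken:

┌─────────┬─────────┐
│A ↓      │         │
│ ╷ ┌───╴ │ ╶─────┐ │
│ │↓│     │       │ │
│ │ │ ╶─┬─┼───╴ ┌─┘ │
│ │↓│   │ │     │   │
├─┘ ├─╴ ╵ │ ╶─┬─┤ ╶─┤
│↓ ↲│     │   │ │   │
│ ╶─┴─┬─╴ └─┐ ╵ └─┐ │
│B    │     │     │ │
│ ╶─┐ ├─────┘ ┌───┘ │
│   │ │       │     │
├───┘ │ ┌─────┤ ╶───┤
│     │ │     │     │
│ ┌───┘ │ ┌─┬─┘ ╶─┐ │
│ │     │ │ │     │ │
│ │ ┌─┬─┘ │ ╵ ┌───┤ │
│ │ │ │   │   │   │ │
│ ╵ ╵ │ ╶─┴───┘ ╷ ╵ │
│     │         │   │
└─────┴─────────┴───┘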